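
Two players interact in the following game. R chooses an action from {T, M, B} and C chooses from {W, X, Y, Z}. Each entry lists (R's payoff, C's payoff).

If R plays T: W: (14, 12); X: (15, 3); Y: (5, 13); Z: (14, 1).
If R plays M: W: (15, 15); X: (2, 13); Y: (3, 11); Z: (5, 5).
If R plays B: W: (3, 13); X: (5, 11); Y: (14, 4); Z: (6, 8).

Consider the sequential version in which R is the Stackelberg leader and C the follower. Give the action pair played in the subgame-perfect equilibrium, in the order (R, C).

(M, W)

Solve by backward induction (R leads).
- T: BR = Y, leader payoff 5.
- M: BR = W, leader payoff 15.
- B: BR = W, leader payoff 3.
Among 5, 15, 3, the best is 15 at M. Subgame-perfect outcome: (M, W) with payoffs (15, 15).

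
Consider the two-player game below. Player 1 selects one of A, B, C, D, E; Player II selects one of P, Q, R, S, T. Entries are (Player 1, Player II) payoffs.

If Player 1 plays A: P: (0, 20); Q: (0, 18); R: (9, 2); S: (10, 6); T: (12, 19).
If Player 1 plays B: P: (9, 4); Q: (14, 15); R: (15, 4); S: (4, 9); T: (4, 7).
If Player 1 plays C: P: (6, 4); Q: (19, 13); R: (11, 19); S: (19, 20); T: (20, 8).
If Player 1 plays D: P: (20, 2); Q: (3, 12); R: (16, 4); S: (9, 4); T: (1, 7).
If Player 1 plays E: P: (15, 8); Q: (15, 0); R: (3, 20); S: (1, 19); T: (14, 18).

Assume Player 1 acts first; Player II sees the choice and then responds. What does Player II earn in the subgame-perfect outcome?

20

Player II best-responds to each possible Player 1 move:
- A: Player II compares 20, 18, 2, 6, 19 and picks P; Player 1 would get 0.
- B: Player II compares 4, 15, 4, 9, 7 and picks Q; Player 1 would get 14.
- C: Player II compares 4, 13, 19, 20, 8 and picks S; Player 1 would get 19.
- D: Player II compares 2, 12, 4, 4, 7 and picks Q; Player 1 would get 3.
- E: Player II compares 8, 0, 20, 19, 18 and picks R; Player 1 would get 3.
Player 1's induced payoffs are 0, 14, 19, 3, 3, so Player 1 commits to C. Subgame-perfect outcome: (C, S) with payoffs (19, 20).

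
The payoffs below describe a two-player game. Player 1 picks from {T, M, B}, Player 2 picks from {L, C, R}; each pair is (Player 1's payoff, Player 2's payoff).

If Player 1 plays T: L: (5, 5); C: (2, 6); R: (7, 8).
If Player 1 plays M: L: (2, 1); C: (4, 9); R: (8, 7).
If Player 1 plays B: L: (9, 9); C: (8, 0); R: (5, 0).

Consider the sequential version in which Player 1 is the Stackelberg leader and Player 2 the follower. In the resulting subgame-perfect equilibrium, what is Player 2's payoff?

9

Backward induction with Player 1 moving first.
- T: BR = R, leader payoff 7.
- M: BR = C, leader payoff 4.
- B: BR = L, leader payoff 9.
Among 7, 4, 9, the best is 9 at B. Subgame-perfect outcome: (B, L) with payoffs (9, 9).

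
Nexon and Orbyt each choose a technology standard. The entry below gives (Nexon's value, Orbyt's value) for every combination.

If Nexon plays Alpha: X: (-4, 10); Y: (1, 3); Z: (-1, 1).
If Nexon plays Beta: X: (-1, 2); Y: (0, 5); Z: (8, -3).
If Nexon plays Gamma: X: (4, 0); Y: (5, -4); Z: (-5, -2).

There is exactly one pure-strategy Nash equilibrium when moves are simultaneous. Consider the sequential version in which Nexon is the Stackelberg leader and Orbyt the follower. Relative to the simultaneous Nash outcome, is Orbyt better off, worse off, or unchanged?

unchanged

Work backward from Orbyt's decision.
- Alpha → Orbyt plays X (best of 10, 3, 1); Nexon gets -4.
- Beta → Orbyt plays Y (best of 2, 5, -3); Nexon gets 0.
- Gamma → Orbyt plays X (best of 0, -4, -2); Nexon gets 4.
Among -4, 0, 4, the best is 4 at Gamma. Subgame-perfect outcome: (Gamma, X) with payoffs (4, 0).
Under simultaneous play:
Nexon's best replies: X→Gamma; Y→Gamma; Z→Beta.
Orbyt's best replies: Alpha→X; Beta→Y; Gamma→X.
The unique mutual best reply is (Gamma, X), giving (4, 0).
Orbyt earns 0 sequentially versus 0 at the Nash outcome: unchanged.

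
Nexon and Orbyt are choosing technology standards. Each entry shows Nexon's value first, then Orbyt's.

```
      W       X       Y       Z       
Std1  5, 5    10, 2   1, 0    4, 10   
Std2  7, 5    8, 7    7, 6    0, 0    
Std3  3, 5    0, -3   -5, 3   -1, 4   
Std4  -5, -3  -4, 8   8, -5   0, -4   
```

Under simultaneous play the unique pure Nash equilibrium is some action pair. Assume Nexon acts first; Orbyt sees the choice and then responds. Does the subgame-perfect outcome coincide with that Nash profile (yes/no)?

Solve by backward induction (Nexon leads).
- Std1 → Orbyt plays Z (best of 5, 2, 0, 10); Nexon gets 4.
- Std2 → Orbyt plays X (best of 5, 7, 6, 0); Nexon gets 8.
- Std3 → Orbyt plays W (best of 5, -3, 3, 4); Nexon gets 3.
- Std4 → Orbyt plays X (best of -3, 8, -5, -4); Nexon gets -4.
Nexon's induced payoffs are 4, 8, 3, -4, so Nexon commits to Std2. Subgame-perfect outcome: (Std2, X) with payoffs (8, 7).
For the simultaneous game, intersect best replies.
Nexon's best replies: W→Std2; X→Std1; Y→Std4; Z→Std1.
Orbyt's best replies: Std1→Z; Std2→X; Std3→W; Std4→X.
The unique mutual best reply is (Std1, Z), giving (4, 10).
Sequential outcome (Std2, X) differs from the Nash profile (Std1, Z).

no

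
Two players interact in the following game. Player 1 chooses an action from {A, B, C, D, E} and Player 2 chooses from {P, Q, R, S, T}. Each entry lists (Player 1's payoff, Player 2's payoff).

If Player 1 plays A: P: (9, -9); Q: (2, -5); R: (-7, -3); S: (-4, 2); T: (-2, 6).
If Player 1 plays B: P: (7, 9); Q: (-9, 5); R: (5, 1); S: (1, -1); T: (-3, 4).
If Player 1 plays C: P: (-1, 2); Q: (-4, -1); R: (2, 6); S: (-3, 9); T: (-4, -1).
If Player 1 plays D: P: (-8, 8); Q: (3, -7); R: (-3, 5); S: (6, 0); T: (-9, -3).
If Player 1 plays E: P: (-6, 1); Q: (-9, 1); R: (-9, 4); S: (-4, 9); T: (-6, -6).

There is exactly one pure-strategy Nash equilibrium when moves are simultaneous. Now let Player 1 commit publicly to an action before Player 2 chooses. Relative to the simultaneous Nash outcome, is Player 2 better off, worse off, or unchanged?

Work backward from Player 2's decision.
- A: BR = T, leader payoff -2.
- B: BR = P, leader payoff 7.
- C: BR = S, leader payoff -3.
- D: BR = P, leader payoff -8.
- E: BR = S, leader payoff -4.
Maximizing over -2, 7, -3, -8, -4, Player 1 chooses B. Subgame-perfect outcome: (B, P) with payoffs (7, 9).
Now find the simultaneous Nash equilibrium.
Player 1's best replies: P→A; Q→D; R→B; S→D; T→A.
Player 2's best replies: A→T; B→P; C→S; D→P; E→S.
The unique mutual best reply is (A, T), giving (-2, 6).
Player 2 earns 9 sequentially versus 6 at the Nash outcome: better off.

better off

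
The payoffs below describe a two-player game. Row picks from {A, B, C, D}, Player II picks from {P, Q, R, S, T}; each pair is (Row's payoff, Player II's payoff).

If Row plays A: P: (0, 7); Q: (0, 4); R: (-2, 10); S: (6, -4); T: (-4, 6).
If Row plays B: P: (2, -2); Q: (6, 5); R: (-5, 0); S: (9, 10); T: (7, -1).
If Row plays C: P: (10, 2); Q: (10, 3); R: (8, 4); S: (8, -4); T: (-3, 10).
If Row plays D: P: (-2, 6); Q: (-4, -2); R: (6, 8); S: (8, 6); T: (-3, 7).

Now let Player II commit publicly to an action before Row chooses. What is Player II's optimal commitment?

Work backward from Row's decision.
- P → Row plays C (best of 0, 2, 10, -2); Player II gets 2.
- Q → Row plays C (best of 0, 6, 10, -4); Player II gets 3.
- R → Row plays C (best of -2, -5, 8, 6); Player II gets 4.
- S → Row plays B (best of 6, 9, 8, 8); Player II gets 10.
- T → Row plays B (best of -4, 7, -3, -3); Player II gets -1.
Maximizing over 2, 3, 4, 10, -1, Player II chooses S. Subgame-perfect outcome: (B, S) with payoffs (9, 10).

S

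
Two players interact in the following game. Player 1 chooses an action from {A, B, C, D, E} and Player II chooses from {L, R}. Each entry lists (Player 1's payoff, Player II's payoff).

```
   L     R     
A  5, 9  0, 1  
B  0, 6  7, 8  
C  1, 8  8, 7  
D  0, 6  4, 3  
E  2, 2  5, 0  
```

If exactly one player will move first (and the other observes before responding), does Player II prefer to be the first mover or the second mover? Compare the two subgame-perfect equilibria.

If Player 1 leads: Player II's best replies are A→L, B→R, C→L, D→L, E→L; Player 1's induced payoffs 5, 7, 1, 0, 2; outcome (B, R), payoffs (7, 8).
If Player II leads: Player 1's best replies are L→A, R→C; Player II's induced payoffs 9, 7; outcome (A, L), payoffs (5, 9).
Player II gets 9 moving first and 8 moving second, so Player II prefers to move first.

first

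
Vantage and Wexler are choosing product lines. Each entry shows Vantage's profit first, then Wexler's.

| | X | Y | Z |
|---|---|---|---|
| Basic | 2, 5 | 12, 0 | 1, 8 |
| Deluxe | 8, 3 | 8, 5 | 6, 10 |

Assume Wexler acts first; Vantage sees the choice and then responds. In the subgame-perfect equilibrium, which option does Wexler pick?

Work backward from Vantage's decision.
- X → Vantage plays Deluxe (best of 2, 8); Wexler gets 3.
- Y → Vantage plays Basic (best of 12, 8); Wexler gets 0.
- Z → Vantage plays Deluxe (best of 1, 6); Wexler gets 10.
Among 3, 0, 10, the best is 10 at Z. Subgame-perfect outcome: (Deluxe, Z) with payoffs (6, 10).

Z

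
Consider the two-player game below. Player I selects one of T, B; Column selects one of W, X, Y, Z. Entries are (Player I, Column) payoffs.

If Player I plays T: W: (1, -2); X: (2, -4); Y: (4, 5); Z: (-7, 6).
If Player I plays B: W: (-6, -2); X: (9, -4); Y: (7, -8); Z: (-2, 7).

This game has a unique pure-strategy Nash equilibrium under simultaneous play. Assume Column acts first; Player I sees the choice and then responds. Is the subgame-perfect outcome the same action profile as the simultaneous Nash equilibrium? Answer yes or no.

yes

Player I best-responds to each possible Column move:
- W: BR = T, leader payoff -2.
- X: BR = B, leader payoff -4.
- Y: BR = B, leader payoff -8.
- Z: BR = B, leader payoff 7.
Maximizing over -2, -4, -8, 7, Column chooses Z. Subgame-perfect outcome: (B, Z) with payoffs (-2, 7).
Now find the simultaneous Nash equilibrium.
Player I's best replies: W→T; X→B; Y→B; Z→B.
Column's best replies: T→Z; B→Z.
Only (B, Z) has each player best-responding; Nash payoffs (-2, 7).
Sequential outcome (B, Z) coincides with the Nash profile (B, Z).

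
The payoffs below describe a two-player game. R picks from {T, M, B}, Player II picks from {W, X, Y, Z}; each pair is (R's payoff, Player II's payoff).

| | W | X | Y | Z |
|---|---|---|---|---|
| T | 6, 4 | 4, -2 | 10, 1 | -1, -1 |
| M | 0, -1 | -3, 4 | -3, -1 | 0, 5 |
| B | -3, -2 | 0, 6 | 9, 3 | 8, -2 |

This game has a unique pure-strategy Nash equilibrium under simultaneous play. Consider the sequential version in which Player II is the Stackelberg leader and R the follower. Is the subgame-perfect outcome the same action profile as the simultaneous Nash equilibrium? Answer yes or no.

yes

Backward induction with Player II moving first.
- W: R compares 6, 0, -3 and picks T; Player II would get 4.
- X: R compares 4, -3, 0 and picks T; Player II would get -2.
- Y: R compares 10, -3, 9 and picks T; Player II would get 1.
- Z: R compares -1, 0, 8 and picks B; Player II would get -2.
Maximizing over 4, -2, 1, -2, Player II chooses W. Subgame-perfect outcome: (T, W) with payoffs (6, 4).
Under simultaneous play:
R's best replies: W→T; X→T; Y→T; Z→B.
Player II's best replies: T→W; M→Z; B→X.
The unique mutual best reply is (T, W), giving (6, 4).
Sequential outcome (T, W) coincides with the Nash profile (T, W).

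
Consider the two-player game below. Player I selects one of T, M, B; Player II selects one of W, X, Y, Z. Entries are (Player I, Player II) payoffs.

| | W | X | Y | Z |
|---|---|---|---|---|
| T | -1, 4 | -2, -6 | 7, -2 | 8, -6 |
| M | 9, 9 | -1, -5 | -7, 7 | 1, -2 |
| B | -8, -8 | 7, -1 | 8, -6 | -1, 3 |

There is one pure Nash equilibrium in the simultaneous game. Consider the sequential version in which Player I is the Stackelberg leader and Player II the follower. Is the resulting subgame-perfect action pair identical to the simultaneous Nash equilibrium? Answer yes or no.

Work backward from Player II's decision.
- T: Player II compares 4, -6, -2, -6 and picks W; Player I would get -1.
- M: Player II compares 9, -5, 7, -2 and picks W; Player I would get 9.
- B: Player II compares -8, -1, -6, 3 and picks Z; Player I would get -1.
Maximizing over -1, 9, -1, Player I chooses M. Subgame-perfect outcome: (M, W) with payoffs (9, 9).
Under simultaneous play:
Player I's best replies: W→M; X→B; Y→B; Z→T.
Player II's best replies: T→W; M→W; B→Z.
The unique mutual best reply is (M, W), giving (9, 9).
Sequential outcome (M, W) coincides with the Nash profile (M, W).

yes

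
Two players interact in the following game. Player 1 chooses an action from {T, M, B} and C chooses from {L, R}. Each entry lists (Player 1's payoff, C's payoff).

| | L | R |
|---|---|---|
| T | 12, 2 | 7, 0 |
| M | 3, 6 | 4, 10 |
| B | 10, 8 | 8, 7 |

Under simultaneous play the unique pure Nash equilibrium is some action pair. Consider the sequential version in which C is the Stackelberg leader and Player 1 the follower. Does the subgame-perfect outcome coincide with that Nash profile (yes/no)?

no

Work backward from Player 1's decision.
- L: Player 1 compares 12, 3, 10 and picks T; C would get 2.
- R: Player 1 compares 7, 4, 8 and picks B; C would get 7.
C's induced payoffs are 2, 7, so C commits to R. Subgame-perfect outcome: (B, R) with payoffs (8, 7).
For the simultaneous game, intersect best replies.
Player 1's best replies: L→T; R→B.
C's best replies: T→L; M→R; B→L.
The unique mutual best reply is (T, L), giving (12, 2).
Sequential outcome (B, R) differs from the Nash profile (T, L).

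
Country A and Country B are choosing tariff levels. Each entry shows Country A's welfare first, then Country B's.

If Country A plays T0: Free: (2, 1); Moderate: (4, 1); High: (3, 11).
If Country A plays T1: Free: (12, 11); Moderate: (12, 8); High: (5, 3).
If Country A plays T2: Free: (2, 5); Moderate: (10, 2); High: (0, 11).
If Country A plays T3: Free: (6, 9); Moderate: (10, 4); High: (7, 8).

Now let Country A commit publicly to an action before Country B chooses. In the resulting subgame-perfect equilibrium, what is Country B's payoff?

11

Country B best-responds to each possible Country A move:
- T0: BR = High, leader payoff 3.
- T1: BR = Free, leader payoff 12.
- T2: BR = High, leader payoff 0.
- T3: BR = Free, leader payoff 6.
Country A's induced payoffs are 3, 12, 0, 6, so Country A commits to T1. Subgame-perfect outcome: (T1, Free) with payoffs (12, 11).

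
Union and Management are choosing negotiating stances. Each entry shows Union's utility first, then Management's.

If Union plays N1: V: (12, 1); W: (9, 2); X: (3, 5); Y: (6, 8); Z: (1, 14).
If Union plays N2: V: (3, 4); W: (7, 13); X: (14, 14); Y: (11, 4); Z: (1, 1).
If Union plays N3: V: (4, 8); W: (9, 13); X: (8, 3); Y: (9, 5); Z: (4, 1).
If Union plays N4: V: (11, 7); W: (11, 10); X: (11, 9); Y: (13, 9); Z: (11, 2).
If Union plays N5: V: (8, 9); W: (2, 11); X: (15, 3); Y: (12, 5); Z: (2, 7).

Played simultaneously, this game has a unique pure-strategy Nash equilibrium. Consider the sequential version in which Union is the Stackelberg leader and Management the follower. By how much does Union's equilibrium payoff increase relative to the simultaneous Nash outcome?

Solve by backward induction (Union leads).
- N1: BR = Z, leader payoff 1.
- N2: BR = X, leader payoff 14.
- N3: BR = W, leader payoff 9.
- N4: BR = W, leader payoff 11.
- N5: BR = W, leader payoff 2.
Union's induced payoffs are 1, 14, 9, 11, 2, so Union commits to N2. Subgame-perfect outcome: (N2, X) with payoffs (14, 14).
Under simultaneous play:
Union's best replies: V→N1; W→N4; X→N5; Y→N4; Z→N4.
Management's best replies: N1→Z; N2→X; N3→W; N4→W; N5→W.
The unique mutual best reply is (N4, W), giving (11, 10).
Union's commitment gain: 14 − 11 = 3.

3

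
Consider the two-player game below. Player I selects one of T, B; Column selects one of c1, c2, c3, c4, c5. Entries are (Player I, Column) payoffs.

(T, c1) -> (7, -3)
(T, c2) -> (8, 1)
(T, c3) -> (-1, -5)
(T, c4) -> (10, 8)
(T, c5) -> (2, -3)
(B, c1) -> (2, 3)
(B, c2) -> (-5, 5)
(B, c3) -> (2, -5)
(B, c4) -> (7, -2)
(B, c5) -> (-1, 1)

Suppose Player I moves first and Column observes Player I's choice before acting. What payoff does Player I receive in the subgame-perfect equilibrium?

Work backward from Column's decision.
- T: BR = c4, leader payoff 10.
- B: BR = c2, leader payoff -5.
Maximizing over 10, -5, Player I chooses T. Subgame-perfect outcome: (T, c4) with payoffs (10, 8).

10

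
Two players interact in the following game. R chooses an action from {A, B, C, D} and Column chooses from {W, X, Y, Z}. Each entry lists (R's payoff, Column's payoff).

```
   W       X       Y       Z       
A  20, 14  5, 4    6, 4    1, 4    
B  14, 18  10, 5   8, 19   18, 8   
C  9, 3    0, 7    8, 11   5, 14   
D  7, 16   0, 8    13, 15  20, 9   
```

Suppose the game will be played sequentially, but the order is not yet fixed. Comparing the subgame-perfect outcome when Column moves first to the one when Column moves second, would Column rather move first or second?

If R leads: Column's best replies are A→W, B→Y, C→Z, D→W; R's induced payoffs 20, 8, 5, 7; outcome (A, W), payoffs (20, 14).
If Column leads: R's best replies are W→A, X→B, Y→D, Z→D; Column's induced payoffs 14, 5, 15, 9; outcome (D, Y), payoffs (13, 15).
Column gets 15 moving first and 14 moving second, so Column prefers to move first.

first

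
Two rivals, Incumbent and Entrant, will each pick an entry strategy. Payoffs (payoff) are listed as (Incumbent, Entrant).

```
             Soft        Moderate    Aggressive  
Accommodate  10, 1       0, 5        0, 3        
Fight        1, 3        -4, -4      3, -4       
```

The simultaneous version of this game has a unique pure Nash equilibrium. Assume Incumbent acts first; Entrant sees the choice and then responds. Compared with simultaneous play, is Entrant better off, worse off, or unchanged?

Work backward from Entrant's decision.
- Accommodate: BR = Moderate, leader payoff 0.
- Fight: BR = Soft, leader payoff 1.
Maximizing over 0, 1, Incumbent chooses Fight. Subgame-perfect outcome: (Fight, Soft) with payoffs (1, 3).
For the simultaneous game, intersect best replies.
Incumbent's best replies: Soft→Accommodate; Moderate→Accommodate; Aggressive→Fight.
Entrant's best replies: Accommodate→Moderate; Fight→Soft.
The unique mutual best reply is (Accommodate, Moderate), giving (0, 5).
Entrant earns 3 sequentially versus 5 at the Nash outcome: worse off.

worse off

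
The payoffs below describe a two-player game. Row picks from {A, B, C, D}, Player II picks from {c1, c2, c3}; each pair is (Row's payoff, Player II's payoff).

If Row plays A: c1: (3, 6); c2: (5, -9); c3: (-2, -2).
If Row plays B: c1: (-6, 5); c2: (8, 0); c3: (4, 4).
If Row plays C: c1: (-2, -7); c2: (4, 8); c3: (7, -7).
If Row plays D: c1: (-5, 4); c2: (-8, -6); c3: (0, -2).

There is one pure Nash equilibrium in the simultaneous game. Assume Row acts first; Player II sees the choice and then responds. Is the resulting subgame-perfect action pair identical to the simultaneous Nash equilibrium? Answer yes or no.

Backward induction with Row moving first.
- A: Player II compares 6, -9, -2 and picks c1; Row would get 3.
- B: Player II compares 5, 0, 4 and picks c1; Row would get -6.
- C: Player II compares -7, 8, -7 and picks c2; Row would get 4.
- D: Player II compares 4, -6, -2 and picks c1; Row would get -5.
Maximizing over 3, -6, 4, -5, Row chooses C. Subgame-perfect outcome: (C, c2) with payoffs (4, 8).
Now find the simultaneous Nash equilibrium.
Row's best replies: c1→A; c2→B; c3→C.
Player II's best replies: A→c1; B→c1; C→c2; D→c1.
The unique mutual best reply is (A, c1), giving (3, 6).
Sequential outcome (C, c2) differs from the Nash profile (A, c1).

no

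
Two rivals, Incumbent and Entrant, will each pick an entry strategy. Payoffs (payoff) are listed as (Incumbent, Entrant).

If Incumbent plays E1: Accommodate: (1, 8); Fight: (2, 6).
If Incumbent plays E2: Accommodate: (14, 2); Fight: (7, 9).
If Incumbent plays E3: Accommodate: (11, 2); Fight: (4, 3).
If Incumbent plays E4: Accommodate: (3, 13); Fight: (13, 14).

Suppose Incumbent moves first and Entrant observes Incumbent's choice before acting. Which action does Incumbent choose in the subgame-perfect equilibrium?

E4

Backward induction with Incumbent moving first.
- E1 → Entrant plays Accommodate (best of 8, 6); Incumbent gets 1.
- E2 → Entrant plays Fight (best of 2, 9); Incumbent gets 7.
- E3 → Entrant plays Fight (best of 2, 3); Incumbent gets 4.
- E4 → Entrant plays Fight (best of 13, 14); Incumbent gets 13.
Maximizing over 1, 7, 4, 13, Incumbent chooses E4. Subgame-perfect outcome: (E4, Fight) with payoffs (13, 14).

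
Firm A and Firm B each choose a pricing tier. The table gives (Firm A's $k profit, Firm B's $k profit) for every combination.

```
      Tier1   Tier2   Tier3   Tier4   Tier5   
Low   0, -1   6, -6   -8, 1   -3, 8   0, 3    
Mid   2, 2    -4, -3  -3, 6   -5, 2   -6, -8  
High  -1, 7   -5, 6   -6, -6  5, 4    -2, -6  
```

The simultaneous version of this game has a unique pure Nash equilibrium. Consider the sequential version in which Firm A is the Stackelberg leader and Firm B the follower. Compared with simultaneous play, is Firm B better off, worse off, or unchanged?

better off

Solve by backward induction (Firm A leads).
- Low: BR = Tier4, leader payoff -3.
- Mid: BR = Tier3, leader payoff -3.
- High: BR = Tier1, leader payoff -1.
Maximizing over -3, -3, -1, Firm A chooses High. Subgame-perfect outcome: (High, Tier1) with payoffs (-1, 7).
Under simultaneous play:
Firm A's best replies: Tier1→Mid; Tier2→Low; Tier3→Mid; Tier4→High; Tier5→Low.
Firm B's best replies: Low→Tier4; Mid→Tier3; High→Tier1.
Only (Mid, Tier3) has each player best-responding; Nash payoffs (-3, 6).
Firm B earns 7 sequentially versus 6 at the Nash outcome: better off.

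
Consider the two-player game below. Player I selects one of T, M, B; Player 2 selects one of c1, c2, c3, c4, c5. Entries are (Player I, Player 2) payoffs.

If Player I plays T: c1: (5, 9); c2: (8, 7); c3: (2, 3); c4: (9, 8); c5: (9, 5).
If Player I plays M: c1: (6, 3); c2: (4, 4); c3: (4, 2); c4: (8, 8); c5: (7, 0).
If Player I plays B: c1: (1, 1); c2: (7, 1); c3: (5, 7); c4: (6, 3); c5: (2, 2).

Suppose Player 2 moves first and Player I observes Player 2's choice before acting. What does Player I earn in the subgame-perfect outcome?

Work backward from Player I's decision.
- c1: Player I compares 5, 6, 1 and picks M; Player 2 would get 3.
- c2: Player I compares 8, 4, 7 and picks T; Player 2 would get 7.
- c3: Player I compares 2, 4, 5 and picks B; Player 2 would get 7.
- c4: Player I compares 9, 8, 6 and picks T; Player 2 would get 8.
- c5: Player I compares 9, 7, 2 and picks T; Player 2 would get 5.
Maximizing over 3, 7, 7, 8, 5, Player 2 chooses c4. Subgame-perfect outcome: (T, c4) with payoffs (9, 8).

9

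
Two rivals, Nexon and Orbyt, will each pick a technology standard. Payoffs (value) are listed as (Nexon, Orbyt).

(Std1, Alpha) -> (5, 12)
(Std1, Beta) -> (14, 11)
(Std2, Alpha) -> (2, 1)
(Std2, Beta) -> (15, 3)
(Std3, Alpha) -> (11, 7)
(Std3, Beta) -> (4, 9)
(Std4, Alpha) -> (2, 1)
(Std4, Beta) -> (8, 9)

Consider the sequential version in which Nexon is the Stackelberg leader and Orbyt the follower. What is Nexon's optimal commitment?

Std2

Orbyt best-responds to each possible Nexon move:
- Std1: Orbyt compares 12, 11 and picks Alpha; Nexon would get 5.
- Std2: Orbyt compares 1, 3 and picks Beta; Nexon would get 15.
- Std3: Orbyt compares 7, 9 and picks Beta; Nexon would get 4.
- Std4: Orbyt compares 1, 9 and picks Beta; Nexon would get 8.
Nexon's induced payoffs are 5, 15, 4, 8, so Nexon commits to Std2. Subgame-perfect outcome: (Std2, Beta) with payoffs (15, 3).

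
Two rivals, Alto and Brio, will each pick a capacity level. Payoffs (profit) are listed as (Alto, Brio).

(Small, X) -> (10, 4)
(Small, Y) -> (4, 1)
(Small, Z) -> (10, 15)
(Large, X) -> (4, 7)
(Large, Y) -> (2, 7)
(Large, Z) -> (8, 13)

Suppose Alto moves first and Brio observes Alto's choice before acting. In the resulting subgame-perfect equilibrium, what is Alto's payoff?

Brio best-responds to each possible Alto move:
- Small: BR = Z, leader payoff 10.
- Large: BR = Z, leader payoff 8.
Maximizing over 10, 8, Alto chooses Small. Subgame-perfect outcome: (Small, Z) with payoffs (10, 15).

10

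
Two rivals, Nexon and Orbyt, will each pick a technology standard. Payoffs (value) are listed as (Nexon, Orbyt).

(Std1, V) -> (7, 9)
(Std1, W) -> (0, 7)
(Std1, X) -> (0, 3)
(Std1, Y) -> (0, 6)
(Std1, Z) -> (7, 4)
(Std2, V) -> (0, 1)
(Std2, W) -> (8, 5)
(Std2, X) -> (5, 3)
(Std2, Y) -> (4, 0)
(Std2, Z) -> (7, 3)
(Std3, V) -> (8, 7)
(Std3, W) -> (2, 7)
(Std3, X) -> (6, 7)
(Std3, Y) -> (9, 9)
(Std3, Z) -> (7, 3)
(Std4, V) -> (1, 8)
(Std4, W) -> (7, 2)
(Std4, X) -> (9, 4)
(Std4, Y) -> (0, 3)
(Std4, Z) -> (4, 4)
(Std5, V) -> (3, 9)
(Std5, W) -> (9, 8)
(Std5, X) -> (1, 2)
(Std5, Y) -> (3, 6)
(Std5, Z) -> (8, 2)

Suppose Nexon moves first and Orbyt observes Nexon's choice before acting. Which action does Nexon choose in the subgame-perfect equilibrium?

Backward induction with Nexon moving first.
- Std1: Orbyt compares 9, 7, 3, 6, 4 and picks V; Nexon would get 7.
- Std2: Orbyt compares 1, 5, 3, 0, 3 and picks W; Nexon would get 8.
- Std3: Orbyt compares 7, 7, 7, 9, 3 and picks Y; Nexon would get 9.
- Std4: Orbyt compares 8, 2, 4, 3, 4 and picks V; Nexon would get 1.
- Std5: Orbyt compares 9, 8, 2, 6, 2 and picks V; Nexon would get 3.
Maximizing over 7, 8, 9, 1, 3, Nexon chooses Std3. Subgame-perfect outcome: (Std3, Y) with payoffs (9, 9).

Std3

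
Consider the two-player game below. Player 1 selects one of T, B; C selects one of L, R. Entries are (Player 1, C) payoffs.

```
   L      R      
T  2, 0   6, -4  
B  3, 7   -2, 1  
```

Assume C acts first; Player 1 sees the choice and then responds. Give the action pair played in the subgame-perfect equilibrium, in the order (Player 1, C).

(B, L)

Work backward from Player 1's decision.
- L: BR = B, leader payoff 7.
- R: BR = T, leader payoff -4.
Among 7, -4, the best is 7 at L. Subgame-perfect outcome: (B, L) with payoffs (3, 7).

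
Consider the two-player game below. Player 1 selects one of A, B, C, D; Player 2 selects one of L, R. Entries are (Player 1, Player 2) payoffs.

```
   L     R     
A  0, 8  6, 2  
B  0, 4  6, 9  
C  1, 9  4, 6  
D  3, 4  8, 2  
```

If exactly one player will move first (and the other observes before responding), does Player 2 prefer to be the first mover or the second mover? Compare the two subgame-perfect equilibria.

second

If Player 1 leads: Player 2's best replies are A→L, B→R, C→L, D→L; Player 1's induced payoffs 0, 6, 1, 3; outcome (B, R), payoffs (6, 9).
If Player 2 leads: Player 1's best replies are L→D, R→D; Player 2's induced payoffs 4, 2; outcome (D, L), payoffs (3, 4).
Player 2 gets 4 moving first and 9 moving second, so Player 2 prefers to move second.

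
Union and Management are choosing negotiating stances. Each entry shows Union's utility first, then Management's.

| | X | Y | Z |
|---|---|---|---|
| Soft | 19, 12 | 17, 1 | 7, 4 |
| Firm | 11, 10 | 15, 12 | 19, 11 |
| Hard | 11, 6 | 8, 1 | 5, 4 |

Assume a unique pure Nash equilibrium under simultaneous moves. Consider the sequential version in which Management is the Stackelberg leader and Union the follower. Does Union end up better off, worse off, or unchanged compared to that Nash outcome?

Backward induction with Management moving first.
- X: BR = Soft, leader payoff 12.
- Y: BR = Soft, leader payoff 1.
- Z: BR = Firm, leader payoff 11.
Among 12, 1, 11, the best is 12 at X. Subgame-perfect outcome: (Soft, X) with payoffs (19, 12).
Now find the simultaneous Nash equilibrium.
Union's best replies: X→Soft; Y→Soft; Z→Firm.
Management's best replies: Soft→X; Firm→Y; Hard→X.
Only (Soft, X) has each player best-responding; Nash payoffs (19, 12).
Union earns 19 sequentially versus 19 at the Nash outcome: unchanged.

unchanged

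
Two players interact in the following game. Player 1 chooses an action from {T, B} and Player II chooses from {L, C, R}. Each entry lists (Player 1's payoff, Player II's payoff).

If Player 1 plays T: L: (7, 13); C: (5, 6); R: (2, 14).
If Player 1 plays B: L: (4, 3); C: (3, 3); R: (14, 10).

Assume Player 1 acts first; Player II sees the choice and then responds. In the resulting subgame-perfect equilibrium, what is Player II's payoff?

Player II best-responds to each possible Player 1 move:
- T → Player II plays R (best of 13, 6, 14); Player 1 gets 2.
- B → Player II plays R (best of 3, 3, 10); Player 1 gets 14.
Among 2, 14, the best is 14 at B. Subgame-perfect outcome: (B, R) with payoffs (14, 10).

10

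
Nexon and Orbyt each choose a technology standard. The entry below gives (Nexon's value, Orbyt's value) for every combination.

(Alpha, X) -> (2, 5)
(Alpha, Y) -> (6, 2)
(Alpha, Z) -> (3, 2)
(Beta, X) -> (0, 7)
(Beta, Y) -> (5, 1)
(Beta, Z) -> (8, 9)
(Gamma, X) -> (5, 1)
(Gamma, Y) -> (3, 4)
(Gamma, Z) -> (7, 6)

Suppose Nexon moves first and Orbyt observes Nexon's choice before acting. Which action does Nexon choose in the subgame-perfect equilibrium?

Beta

Orbyt best-responds to each possible Nexon move:
- Alpha → Orbyt plays X (best of 5, 2, 2); Nexon gets 2.
- Beta → Orbyt plays Z (best of 7, 1, 9); Nexon gets 8.
- Gamma → Orbyt plays Z (best of 1, 4, 6); Nexon gets 7.
Nexon's induced payoffs are 2, 8, 7, so Nexon commits to Beta. Subgame-perfect outcome: (Beta, Z) with payoffs (8, 9).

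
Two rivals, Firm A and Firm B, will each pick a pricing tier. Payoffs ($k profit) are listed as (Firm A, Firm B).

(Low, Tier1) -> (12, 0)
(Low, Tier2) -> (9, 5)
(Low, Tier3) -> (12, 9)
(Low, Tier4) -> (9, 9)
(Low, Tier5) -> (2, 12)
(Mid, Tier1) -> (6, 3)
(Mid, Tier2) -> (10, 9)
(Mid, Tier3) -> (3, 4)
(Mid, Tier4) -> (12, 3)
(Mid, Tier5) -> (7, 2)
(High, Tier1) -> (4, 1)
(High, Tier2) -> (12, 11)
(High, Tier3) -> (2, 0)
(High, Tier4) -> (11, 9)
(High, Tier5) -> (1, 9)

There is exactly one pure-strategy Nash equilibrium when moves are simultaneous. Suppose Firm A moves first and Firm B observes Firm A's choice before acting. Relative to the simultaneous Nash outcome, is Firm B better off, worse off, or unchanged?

unchanged

Backward induction with Firm A moving first.
- Low: Firm B compares 0, 5, 9, 9, 12 and picks Tier5; Firm A would get 2.
- Mid: Firm B compares 3, 9, 4, 3, 2 and picks Tier2; Firm A would get 10.
- High: Firm B compares 1, 11, 0, 9, 9 and picks Tier2; Firm A would get 12.
Among 2, 10, 12, the best is 12 at High. Subgame-perfect outcome: (High, Tier2) with payoffs (12, 11).
Now find the simultaneous Nash equilibrium.
Firm A's best replies: Tier1→Low; Tier2→High; Tier3→Low; Tier4→Mid; Tier5→Mid.
Firm B's best replies: Low→Tier5; Mid→Tier2; High→Tier2.
The unique mutual best reply is (High, Tier2), giving (12, 11).
Firm B earns 11 sequentially versus 11 at the Nash outcome: unchanged.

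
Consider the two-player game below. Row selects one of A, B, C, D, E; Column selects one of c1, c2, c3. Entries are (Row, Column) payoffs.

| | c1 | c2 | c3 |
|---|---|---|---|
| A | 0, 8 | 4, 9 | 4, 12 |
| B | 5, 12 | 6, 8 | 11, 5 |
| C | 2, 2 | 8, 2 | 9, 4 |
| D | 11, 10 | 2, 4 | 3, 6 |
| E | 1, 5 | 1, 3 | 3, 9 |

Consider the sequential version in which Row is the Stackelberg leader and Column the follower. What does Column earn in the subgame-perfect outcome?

10

Solve by backward induction (Row leads).
- A: Column compares 8, 9, 12 and picks c3; Row would get 4.
- B: Column compares 12, 8, 5 and picks c1; Row would get 5.
- C: Column compares 2, 2, 4 and picks c3; Row would get 9.
- D: Column compares 10, 4, 6 and picks c1; Row would get 11.
- E: Column compares 5, 3, 9 and picks c3; Row would get 3.
Row's induced payoffs are 4, 5, 9, 11, 3, so Row commits to D. Subgame-perfect outcome: (D, c1) with payoffs (11, 10).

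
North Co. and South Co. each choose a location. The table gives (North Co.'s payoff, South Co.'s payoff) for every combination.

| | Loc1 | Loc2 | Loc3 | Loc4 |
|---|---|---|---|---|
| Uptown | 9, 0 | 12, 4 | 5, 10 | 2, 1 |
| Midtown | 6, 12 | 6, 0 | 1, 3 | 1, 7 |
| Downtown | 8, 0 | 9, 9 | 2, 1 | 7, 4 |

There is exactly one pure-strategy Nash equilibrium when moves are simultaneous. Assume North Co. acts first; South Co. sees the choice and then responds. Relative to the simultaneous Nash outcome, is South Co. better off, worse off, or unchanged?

worse off

Work backward from South Co.'s decision.
- Uptown: South Co. compares 0, 4, 10, 1 and picks Loc3; North Co. would get 5.
- Midtown: South Co. compares 12, 0, 3, 7 and picks Loc1; North Co. would get 6.
- Downtown: South Co. compares 0, 9, 1, 4 and picks Loc2; North Co. would get 9.
Maximizing over 5, 6, 9, North Co. chooses Downtown. Subgame-perfect outcome: (Downtown, Loc2) with payoffs (9, 9).
Under simultaneous play:
North Co.'s best replies: Loc1→Uptown; Loc2→Uptown; Loc3→Uptown; Loc4→Downtown.
South Co.'s best replies: Uptown→Loc3; Midtown→Loc1; Downtown→Loc2.
Only (Uptown, Loc3) has each player best-responding; Nash payoffs (5, 10).
South Co. earns 9 sequentially versus 10 at the Nash outcome: worse off.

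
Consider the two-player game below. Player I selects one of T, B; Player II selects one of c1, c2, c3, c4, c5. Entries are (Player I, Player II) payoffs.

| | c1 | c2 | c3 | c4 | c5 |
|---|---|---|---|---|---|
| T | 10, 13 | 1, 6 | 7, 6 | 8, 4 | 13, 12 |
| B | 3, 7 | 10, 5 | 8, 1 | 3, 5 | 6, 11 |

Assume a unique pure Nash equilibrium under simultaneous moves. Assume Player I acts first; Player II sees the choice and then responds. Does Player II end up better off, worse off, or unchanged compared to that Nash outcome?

Backward induction with Player I moving first.
- T: Player II compares 13, 6, 6, 4, 12 and picks c1; Player I would get 10.
- B: Player II compares 7, 5, 1, 5, 11 and picks c5; Player I would get 6.
Among 10, 6, the best is 10 at T. Subgame-perfect outcome: (T, c1) with payoffs (10, 13).
Now find the simultaneous Nash equilibrium.
Player I's best replies: c1→T; c2→B; c3→B; c4→T; c5→T.
Player II's best replies: T→c1; B→c5.
Only (T, c1) has each player best-responding; Nash payoffs (10, 13).
Player II earns 13 sequentially versus 13 at the Nash outcome: unchanged.

unchanged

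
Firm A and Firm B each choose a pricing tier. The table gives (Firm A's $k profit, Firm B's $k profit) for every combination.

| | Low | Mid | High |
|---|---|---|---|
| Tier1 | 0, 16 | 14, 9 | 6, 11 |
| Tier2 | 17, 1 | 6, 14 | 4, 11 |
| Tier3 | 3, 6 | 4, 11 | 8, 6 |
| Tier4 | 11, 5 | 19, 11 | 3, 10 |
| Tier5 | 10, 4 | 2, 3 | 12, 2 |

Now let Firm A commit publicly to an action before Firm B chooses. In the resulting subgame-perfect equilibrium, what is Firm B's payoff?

11

Work backward from Firm B's decision.
- Tier1: Firm B compares 16, 9, 11 and picks Low; Firm A would get 0.
- Tier2: Firm B compares 1, 14, 11 and picks Mid; Firm A would get 6.
- Tier3: Firm B compares 6, 11, 6 and picks Mid; Firm A would get 4.
- Tier4: Firm B compares 5, 11, 10 and picks Mid; Firm A would get 19.
- Tier5: Firm B compares 4, 3, 2 and picks Low; Firm A would get 10.
Firm A's induced payoffs are 0, 6, 4, 19, 10, so Firm A commits to Tier4. Subgame-perfect outcome: (Tier4, Mid) with payoffs (19, 11).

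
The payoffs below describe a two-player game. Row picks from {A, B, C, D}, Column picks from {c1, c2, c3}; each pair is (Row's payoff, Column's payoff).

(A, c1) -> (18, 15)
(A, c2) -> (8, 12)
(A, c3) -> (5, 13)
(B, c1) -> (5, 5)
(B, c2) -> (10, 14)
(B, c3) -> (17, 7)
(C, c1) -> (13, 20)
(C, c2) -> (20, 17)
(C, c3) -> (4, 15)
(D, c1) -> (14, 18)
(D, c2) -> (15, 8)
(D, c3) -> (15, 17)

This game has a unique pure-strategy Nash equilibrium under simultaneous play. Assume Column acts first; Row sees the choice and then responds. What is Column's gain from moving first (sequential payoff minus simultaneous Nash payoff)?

Solve by backward induction (Column leads).
- c1: BR = A, leader payoff 15.
- c2: BR = C, leader payoff 17.
- c3: BR = B, leader payoff 7.
Maximizing over 15, 17, 7, Column chooses c2. Subgame-perfect outcome: (C, c2) with payoffs (20, 17).
Under simultaneous play:
Row's best replies: c1→A; c2→C; c3→B.
Column's best replies: A→c1; B→c2; C→c1; D→c1.
Only (A, c1) has each player best-responding; Nash payoffs (18, 15).
Column's commitment gain: 17 − 15 = 2.

2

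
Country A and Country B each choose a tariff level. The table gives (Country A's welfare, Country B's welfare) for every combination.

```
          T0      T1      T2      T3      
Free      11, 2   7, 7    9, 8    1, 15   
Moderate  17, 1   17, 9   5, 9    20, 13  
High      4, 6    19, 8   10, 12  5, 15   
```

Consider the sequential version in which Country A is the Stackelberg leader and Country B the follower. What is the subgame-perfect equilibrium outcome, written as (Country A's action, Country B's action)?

(Moderate, T3)

Country B best-responds to each possible Country A move:
- Free: Country B compares 2, 7, 8, 15 and picks T3; Country A would get 1.
- Moderate: Country B compares 1, 9, 9, 13 and picks T3; Country A would get 20.
- High: Country B compares 6, 8, 12, 15 and picks T3; Country A would get 5.
Country A's induced payoffs are 1, 20, 5, so Country A commits to Moderate. Subgame-perfect outcome: (Moderate, T3) with payoffs (20, 13).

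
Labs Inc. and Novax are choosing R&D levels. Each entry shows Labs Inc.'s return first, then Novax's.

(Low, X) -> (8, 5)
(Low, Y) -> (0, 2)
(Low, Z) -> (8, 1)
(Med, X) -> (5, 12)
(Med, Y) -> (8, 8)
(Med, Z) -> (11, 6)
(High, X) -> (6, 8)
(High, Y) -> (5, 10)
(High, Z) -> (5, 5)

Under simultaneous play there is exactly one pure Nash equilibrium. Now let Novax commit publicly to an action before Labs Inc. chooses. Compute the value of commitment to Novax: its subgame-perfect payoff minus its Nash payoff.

3

Labs Inc. best-responds to each possible Novax move:
- X: BR = Low, leader payoff 5.
- Y: BR = Med, leader payoff 8.
- Z: BR = Med, leader payoff 6.
Novax's induced payoffs are 5, 8, 6, so Novax commits to Y. Subgame-perfect outcome: (Med, Y) with payoffs (8, 8).
Now find the simultaneous Nash equilibrium.
Labs Inc.'s best replies: X→Low; Y→Med; Z→Med.
Novax's best replies: Low→X; Med→X; High→Y.
The unique mutual best reply is (Low, X), giving (8, 5).
Novax's commitment gain: 8 − 5 = 3.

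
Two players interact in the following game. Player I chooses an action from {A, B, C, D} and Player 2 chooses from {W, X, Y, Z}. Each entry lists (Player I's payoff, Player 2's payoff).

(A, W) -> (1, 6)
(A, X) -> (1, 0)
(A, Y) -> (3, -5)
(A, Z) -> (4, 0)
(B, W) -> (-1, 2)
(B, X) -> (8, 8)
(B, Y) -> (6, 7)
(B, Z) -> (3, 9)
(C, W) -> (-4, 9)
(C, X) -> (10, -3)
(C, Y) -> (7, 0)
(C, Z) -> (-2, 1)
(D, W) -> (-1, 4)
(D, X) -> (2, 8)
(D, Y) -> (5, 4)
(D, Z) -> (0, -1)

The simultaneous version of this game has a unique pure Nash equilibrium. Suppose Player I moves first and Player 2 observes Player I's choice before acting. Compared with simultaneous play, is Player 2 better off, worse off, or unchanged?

Solve by backward induction (Player I leads).
- A: Player 2 compares 6, 0, -5, 0 and picks W; Player I would get 1.
- B: Player 2 compares 2, 8, 7, 9 and picks Z; Player I would get 3.
- C: Player 2 compares 9, -3, 0, 1 and picks W; Player I would get -4.
- D: Player 2 compares 4, 8, 4, -1 and picks X; Player I would get 2.
Player I's induced payoffs are 1, 3, -4, 2, so Player I commits to B. Subgame-perfect outcome: (B, Z) with payoffs (3, 9).
For the simultaneous game, intersect best replies.
Player I's best replies: W→A; X→C; Y→C; Z→A.
Player 2's best replies: A→W; B→Z; C→W; D→X.
The unique mutual best reply is (A, W), giving (1, 6).
Player 2 earns 9 sequentially versus 6 at the Nash outcome: better off.

better off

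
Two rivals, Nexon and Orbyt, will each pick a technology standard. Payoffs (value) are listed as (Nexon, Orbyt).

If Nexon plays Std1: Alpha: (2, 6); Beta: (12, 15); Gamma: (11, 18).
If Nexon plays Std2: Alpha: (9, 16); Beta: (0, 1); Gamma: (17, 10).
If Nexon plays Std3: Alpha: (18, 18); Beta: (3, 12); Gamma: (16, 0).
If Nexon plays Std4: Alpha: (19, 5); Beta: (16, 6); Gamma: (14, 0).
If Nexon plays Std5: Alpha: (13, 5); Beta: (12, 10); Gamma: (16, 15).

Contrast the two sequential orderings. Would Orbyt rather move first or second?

If Nexon leads: Orbyt's best replies are Std1→Gamma, Std2→Alpha, Std3→Alpha, Std4→Beta, Std5→Gamma; Nexon's induced payoffs 11, 9, 18, 16, 16; outcome (Std3, Alpha), payoffs (18, 18).
If Orbyt leads: Nexon's best replies are Alpha→Std4, Beta→Std4, Gamma→Std2; Orbyt's induced payoffs 5, 6, 10; outcome (Std2, Gamma), payoffs (17, 10).
Orbyt gets 10 moving first and 18 moving second, so Orbyt prefers to move second.

second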